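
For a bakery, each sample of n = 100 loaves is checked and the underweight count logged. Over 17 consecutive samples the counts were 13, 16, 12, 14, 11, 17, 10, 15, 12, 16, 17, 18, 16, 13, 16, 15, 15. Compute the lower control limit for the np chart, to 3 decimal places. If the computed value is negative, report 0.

3.916

p̄ = Σdᵢ / (k·n) = 246 / (17 × 100) = 0.14471
LCL = np̄ − 3·√(np̄(1−p̄)) = 14.4706 − 3 × 3.5180 = 3.9165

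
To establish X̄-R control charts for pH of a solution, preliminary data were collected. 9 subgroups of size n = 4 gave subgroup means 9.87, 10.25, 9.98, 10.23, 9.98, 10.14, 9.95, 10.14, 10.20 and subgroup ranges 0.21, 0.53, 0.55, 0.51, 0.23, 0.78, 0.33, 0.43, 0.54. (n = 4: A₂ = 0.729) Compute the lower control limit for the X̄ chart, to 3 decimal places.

9.749

X̄̄ = (9.87 + 10.25 + 9.98 + 10.23 + 9.98 + 10.14 + 9.95 + 10.14 + 10.20) / 9 = 90.7400 / 9 = 10.0822
R̄ = (0.21 + 0.53 + 0.55 + 0.51 + 0.23 + 0.78 + 0.33 + 0.43 + 0.54) / 9 = 4.1100 / 9 = 0.4567
LCL = X̄̄ − A₂·R̄ = 10.0822 − 0.729 × 0.4567 = 9.7493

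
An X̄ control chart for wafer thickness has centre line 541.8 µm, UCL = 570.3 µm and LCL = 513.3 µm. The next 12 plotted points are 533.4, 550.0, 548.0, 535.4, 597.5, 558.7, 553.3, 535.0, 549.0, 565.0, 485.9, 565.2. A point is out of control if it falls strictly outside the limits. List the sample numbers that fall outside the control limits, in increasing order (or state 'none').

Compare each point to [513.3, 570.3]: sample 5 = 597.5 > UCL; sample 11 = 485.9 < LCL.

5, 11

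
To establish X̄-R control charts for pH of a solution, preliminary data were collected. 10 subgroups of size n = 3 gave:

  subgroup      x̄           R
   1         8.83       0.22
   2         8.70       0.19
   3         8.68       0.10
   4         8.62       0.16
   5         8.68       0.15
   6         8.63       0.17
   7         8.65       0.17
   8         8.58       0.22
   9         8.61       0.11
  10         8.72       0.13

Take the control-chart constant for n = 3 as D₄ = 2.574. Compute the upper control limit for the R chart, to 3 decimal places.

R̄ = (0.22 + 0.19 + 0.10 + 0.16 + 0.15 + 0.17 + 0.17 + 0.22 + 0.11 + 0.13) / 10 = 1.6200 / 10 = 0.1620
UCL_R = D₄·R̄ = 2.574 × 0.1620 = 0.4170

0.417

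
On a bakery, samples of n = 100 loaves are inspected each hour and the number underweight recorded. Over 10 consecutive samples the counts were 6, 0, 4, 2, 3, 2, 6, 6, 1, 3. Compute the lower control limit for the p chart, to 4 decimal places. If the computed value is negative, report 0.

0.0000

p̄ = Σdᵢ / (k·n) = 33 / (10 × 100) = 0.03300
LCL = p̄ − 3·√(p̄(1−p̄)/n) = 0.03300 − 3 × 0.01786 = -0.02059 → 0 (negative, so LCL = 0)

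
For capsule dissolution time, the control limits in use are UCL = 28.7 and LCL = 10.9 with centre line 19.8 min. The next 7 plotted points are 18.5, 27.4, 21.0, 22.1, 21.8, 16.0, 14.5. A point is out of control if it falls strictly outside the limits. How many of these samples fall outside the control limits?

All 7 points lie within [10.9, 28.7].

0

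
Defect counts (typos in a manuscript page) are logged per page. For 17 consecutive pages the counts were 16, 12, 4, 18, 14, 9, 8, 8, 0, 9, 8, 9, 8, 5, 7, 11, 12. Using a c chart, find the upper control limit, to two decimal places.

c̄ = (16 + 12 + 4 + 18 + 14 + 9 + 8 + 8 + 0 + 9 + 8 + 9 + 8 + 5 + 7 + 11 + 12) / 17 = 158 / 17 = 9.2941
UCL = c̄ + 3√c̄ = 9.2941 + 3 × √9.2941 = 9.2941 + 3 × 3.0486 = 18.4400

18.44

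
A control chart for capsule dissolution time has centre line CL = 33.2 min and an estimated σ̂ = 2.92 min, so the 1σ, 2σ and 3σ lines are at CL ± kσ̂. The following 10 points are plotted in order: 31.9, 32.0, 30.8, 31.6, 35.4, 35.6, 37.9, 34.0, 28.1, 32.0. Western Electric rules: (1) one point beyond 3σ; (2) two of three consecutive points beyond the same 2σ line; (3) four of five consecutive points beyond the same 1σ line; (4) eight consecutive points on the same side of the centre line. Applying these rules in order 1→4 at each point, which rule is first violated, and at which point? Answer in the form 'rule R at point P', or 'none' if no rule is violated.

none

Zone of each point (C = within 1σ̂, B = 1σ̂–2σ̂, A = 2σ̂–3σ̂, * = beyond 3σ̂; sign = side of CL): 1:-C, 2:-C, 3:-C, 4:-C, 5:+C, 6:+C, 7:+B, 8:+C, 9:-B, 10:-C
No rule fires across all 10 points.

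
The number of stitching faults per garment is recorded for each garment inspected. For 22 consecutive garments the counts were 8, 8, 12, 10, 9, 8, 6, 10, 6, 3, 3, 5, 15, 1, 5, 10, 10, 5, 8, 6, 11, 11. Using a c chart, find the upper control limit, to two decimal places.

16.07

c̄ = (8 + 8 + 12 + 10 + 9 + 8 + 6 + 10 + 6 + 3 + 3 + 5 + 15 + 1 + 5 + 10 + 10 + 5 + 8 + 6 + 11 + 11) / 22 = 170 / 22 = 7.7273
UCL = c̄ + 3√c̄ = 7.7273 + 3 × √7.7273 = 7.7273 + 3 × 2.7798 = 16.0667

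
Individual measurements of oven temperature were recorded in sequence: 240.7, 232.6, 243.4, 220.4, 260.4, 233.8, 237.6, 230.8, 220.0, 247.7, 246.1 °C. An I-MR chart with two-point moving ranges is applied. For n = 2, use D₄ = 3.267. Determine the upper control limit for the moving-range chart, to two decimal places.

Moving ranges: 8.1, 10.8, 23.0, 40.0, 26.6, 3.8, 6.8, 10.8, 27.7, 1.6; M̄R̄ = 159.2000 / 10 = 15.9200
UCL_MR = D₄·M̄R̄ = 3.267 × 15.9200 = 52.0106

52.01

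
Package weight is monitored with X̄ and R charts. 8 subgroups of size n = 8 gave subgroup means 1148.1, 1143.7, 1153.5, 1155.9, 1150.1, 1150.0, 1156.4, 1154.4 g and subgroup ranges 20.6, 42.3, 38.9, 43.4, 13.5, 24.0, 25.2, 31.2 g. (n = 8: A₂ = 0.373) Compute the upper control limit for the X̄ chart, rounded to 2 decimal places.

X̄̄ = (1148.1 + 1143.7 + 1153.5 + 1155.9 + 1150.1 + 1150.0 + 1156.4 + 1154.4) / 8 = 9212.1000 / 8 = 1151.5125
R̄ = (20.6 + 42.3 + 38.9 + 43.4 + 13.5 + 24.0 + 25.2 + 31.2) / 8 = 239.1000 / 8 = 29.8875
UCL = X̄̄ + A₂·R̄ = 1151.5125 + 0.373 × 29.8875 = 1162.6605

1162.66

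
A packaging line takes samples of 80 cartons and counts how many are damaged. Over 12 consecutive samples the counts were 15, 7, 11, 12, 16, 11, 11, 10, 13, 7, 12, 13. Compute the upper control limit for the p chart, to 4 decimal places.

0.2614

p̄ = Σdᵢ / (k·n) = 138 / (12 × 80) = 0.14375
UCL = p̄ + 3·√(p̄(1−p̄)/n) = 0.14375 + 3 × √(0.14375×0.85625/80) = 0.14375 + 3 × 0.03922 = 0.26142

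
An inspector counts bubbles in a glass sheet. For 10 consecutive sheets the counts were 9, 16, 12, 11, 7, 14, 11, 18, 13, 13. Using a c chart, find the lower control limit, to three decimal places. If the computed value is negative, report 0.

1.836

c̄ = (9 + 16 + 12 + 11 + 7 + 14 + 11 + 18 + 13 + 13) / 10 = 124 / 10 = 12.4000
LCL = c̄ − 3√c̄ = 12.4000 − 3 × 3.5214 = 1.8359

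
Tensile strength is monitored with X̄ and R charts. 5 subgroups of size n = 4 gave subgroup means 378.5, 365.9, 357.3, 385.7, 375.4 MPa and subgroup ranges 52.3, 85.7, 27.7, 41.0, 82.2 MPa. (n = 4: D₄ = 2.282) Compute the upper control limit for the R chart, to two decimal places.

131.85

R̄ = (52.3 + 85.7 + 27.7 + 41.0 + 82.2) / 5 = 288.9000 / 5 = 57.7800
UCL_R = D₄·R̄ = 2.282 × 57.7800 = 131.8540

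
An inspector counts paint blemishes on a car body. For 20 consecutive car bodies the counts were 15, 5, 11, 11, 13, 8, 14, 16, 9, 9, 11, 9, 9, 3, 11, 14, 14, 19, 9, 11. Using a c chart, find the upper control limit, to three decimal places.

21.022

c̄ = (15 + 5 + 11 + 11 + 13 + 8 + 14 + 16 + 9 + 9 + 11 + 9 + 9 + 3 + 11 + 14 + 14 + 19 + 9 + 11) / 20 = 221 / 20 = 11.0500
UCL = c̄ + 3√c̄ = 11.0500 + 3 × √11.0500 = 11.0500 + 3 × 3.3242 = 21.0225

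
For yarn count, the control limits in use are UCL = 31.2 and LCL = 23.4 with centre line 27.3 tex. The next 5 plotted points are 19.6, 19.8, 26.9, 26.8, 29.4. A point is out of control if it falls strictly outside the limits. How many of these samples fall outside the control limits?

2

Compare each point to [23.4, 31.2]: sample 1 = 19.6 < LCL; sample 2 = 19.8 < LCL.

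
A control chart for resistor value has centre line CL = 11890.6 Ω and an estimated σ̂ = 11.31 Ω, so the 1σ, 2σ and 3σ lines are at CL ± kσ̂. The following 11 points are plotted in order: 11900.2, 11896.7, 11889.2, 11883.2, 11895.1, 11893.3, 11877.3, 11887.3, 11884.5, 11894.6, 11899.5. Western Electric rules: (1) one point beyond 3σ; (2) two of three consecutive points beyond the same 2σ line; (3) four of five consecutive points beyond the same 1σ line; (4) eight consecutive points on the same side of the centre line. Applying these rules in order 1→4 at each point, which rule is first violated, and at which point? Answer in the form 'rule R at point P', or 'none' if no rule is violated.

none

Zone of each point (C = within 1σ̂, B = 1σ̂–2σ̂, A = 2σ̂–3σ̂, * = beyond 3σ̂; sign = side of CL): 1:+C, 2:+C, 3:-C, 4:-C, 5:+C, 6:+C, 7:-B, 8:-C, 9:-C, 10:+C, 11:+C
No rule fires across all 11 points.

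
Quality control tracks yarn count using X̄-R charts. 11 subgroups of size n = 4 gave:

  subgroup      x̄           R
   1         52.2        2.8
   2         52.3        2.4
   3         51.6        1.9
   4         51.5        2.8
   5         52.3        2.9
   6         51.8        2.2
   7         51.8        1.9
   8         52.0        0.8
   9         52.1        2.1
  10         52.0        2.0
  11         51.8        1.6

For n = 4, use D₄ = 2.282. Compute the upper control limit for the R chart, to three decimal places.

R̄ = (2.8 + 2.4 + 1.9 + 2.8 + 2.9 + 2.2 + 1.9 + 0.8 + 2.1 + 2.0 + 1.6) / 11 = 23.4000 / 11 = 2.1273
UCL_R = D₄·R̄ = 2.282 × 2.1273 = 4.8544

4.854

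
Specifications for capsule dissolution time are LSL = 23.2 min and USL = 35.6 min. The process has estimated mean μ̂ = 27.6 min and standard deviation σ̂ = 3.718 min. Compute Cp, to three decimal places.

0.556

Cp = (USL − LSL) / (6σ̂) = (35.6 − 23.2) / (6 × 3.718) = 12.4000 / 22.3080 = 0.5559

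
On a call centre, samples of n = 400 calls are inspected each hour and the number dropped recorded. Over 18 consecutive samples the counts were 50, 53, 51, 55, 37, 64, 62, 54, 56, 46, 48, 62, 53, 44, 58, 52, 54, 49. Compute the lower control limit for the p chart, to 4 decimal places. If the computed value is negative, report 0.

p̄ = Σdᵢ / (k·n) = 948 / (18 × 400) = 0.13167
LCL = p̄ − 3·√(p̄(1−p̄)/n) = 0.13167 − 3 × 0.01691 = 0.08095

0.0809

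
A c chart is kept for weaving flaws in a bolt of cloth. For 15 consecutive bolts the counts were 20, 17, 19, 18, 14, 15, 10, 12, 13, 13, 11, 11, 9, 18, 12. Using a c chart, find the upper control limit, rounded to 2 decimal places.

c̄ = (20 + 17 + 19 + 18 + 14 + 15 + 10 + 12 + 13 + 13 + 11 + 11 + 9 + 18 + 12) / 15 = 212 / 15 = 14.1333
UCL = c̄ + 3√c̄ = 14.1333 + 3 × √14.1333 = 14.1333 + 3 × 3.7594 = 25.4116

25.41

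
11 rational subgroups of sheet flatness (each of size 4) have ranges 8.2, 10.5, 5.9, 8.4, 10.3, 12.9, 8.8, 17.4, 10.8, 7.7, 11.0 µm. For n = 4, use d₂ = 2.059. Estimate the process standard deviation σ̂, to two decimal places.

R̄ = (8.2 + 10.5 + 5.9 + 8.4 + 10.3 + 12.9 + 8.8 + 17.4 + 10.8 + 7.7 + 11.0) / 11 = 10.1727
σ̂ = R̄ / d₂ = 10.1727 / 2.059 = 4.9406

4.94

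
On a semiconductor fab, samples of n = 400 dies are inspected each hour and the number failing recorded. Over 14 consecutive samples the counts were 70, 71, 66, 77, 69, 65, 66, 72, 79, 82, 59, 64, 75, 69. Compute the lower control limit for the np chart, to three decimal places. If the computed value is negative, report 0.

47.451

p̄ = Σdᵢ / (k·n) = 984 / (14 × 400) = 0.17571
LCL = np̄ − 3·√(np̄(1−p̄)) = 70.2857 − 3 × 7.6115 = 47.4511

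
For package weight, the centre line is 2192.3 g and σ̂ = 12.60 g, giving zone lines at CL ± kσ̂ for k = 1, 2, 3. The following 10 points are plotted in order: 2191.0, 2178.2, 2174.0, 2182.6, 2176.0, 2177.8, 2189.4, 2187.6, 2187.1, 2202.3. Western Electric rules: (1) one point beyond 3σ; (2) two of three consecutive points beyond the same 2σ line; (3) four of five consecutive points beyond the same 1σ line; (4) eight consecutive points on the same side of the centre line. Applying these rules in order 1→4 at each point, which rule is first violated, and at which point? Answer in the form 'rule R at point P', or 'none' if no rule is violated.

Zone of each point (C = within 1σ̂, B = 1σ̂–2σ̂, A = 2σ̂–3σ̂, * = beyond 3σ̂; sign = side of CL): 1:-C, 2:-B, 3:-B, 4:-C, 5:-B, 6:-B, 7:-C, 8:-C, 9:-C, 10:+C
Rule 3 (four of five consecutive points beyond the same 1σ limit) is satisfied at point 6.

rule 3 at point 6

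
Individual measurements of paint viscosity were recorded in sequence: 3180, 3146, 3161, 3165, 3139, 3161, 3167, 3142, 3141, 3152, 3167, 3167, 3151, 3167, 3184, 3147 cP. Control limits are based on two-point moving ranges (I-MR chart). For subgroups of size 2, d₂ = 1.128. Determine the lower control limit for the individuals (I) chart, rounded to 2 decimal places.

X̄ = (3180 + 3146 + 3161 + 3165 + 3139 + 3161 + 3167 + 3142 + 3141 + 3152 + 3167 + 3167 + 3151 + 3167 + 3184 + 3147) / 16 = 3158.5625
Moving ranges: 34, 15, 4, 26, 22, 6, 25, 1, 11, 15, 0, 16, 16, 17, 37; M̄R̄ = 245.0000 / 15 = 16.3333
LCL = X̄ − 3·M̄R̄/d₂ = 3158.5625 − 3 × 16.3333 / 1.128 = 3115.1228

3115.12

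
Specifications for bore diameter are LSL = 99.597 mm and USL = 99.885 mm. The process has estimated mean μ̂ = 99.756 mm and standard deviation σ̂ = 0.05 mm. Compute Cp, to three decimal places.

Cp = (USL − LSL) / (6σ̂) = (99.885 − 99.597) / (6 × 0.05) = 0.2880 / 0.3000 = 0.9600

0.960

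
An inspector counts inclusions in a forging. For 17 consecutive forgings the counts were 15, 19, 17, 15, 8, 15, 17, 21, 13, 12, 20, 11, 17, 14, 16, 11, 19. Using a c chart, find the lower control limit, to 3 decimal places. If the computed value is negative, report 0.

c̄ = (15 + 19 + 17 + 15 + 8 + 15 + 17 + 21 + 13 + 12 + 20 + 11 + 17 + 14 + 16 + 11 + 19) / 17 = 260 / 17 = 15.2941
LCL = c̄ − 3√c̄ = 15.2941 − 3 × 3.9108 = 3.5618

3.562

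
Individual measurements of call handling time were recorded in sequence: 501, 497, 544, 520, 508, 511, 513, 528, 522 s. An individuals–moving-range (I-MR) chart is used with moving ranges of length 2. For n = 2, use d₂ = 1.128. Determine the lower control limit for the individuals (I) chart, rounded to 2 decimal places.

X̄ = (501 + 497 + 544 + 520 + 508 + 511 + 513 + 528 + 522) / 9 = 516.0000
Moving ranges: 4, 47, 24, 12, 3, 2, 15, 6; M̄R̄ = 113.0000 / 8 = 14.1250
LCL = X̄ − 3·M̄R̄/d₂ = 516.0000 − 3 × 14.1250 / 1.128 = 478.4335

478.43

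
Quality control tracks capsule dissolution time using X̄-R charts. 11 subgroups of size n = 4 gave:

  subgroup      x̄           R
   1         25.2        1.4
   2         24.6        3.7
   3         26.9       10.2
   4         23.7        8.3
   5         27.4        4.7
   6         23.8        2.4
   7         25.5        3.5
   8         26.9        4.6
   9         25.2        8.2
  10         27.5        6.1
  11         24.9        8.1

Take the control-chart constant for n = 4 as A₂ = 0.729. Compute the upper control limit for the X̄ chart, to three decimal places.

29.656

X̄̄ = (25.2 + 24.6 + 26.9 + 23.7 + 27.4 + 23.8 + 25.5 + 26.9 + 25.2 + 27.5 + 24.9) / 11 = 281.6000 / 11 = 25.6000
R̄ = (1.4 + 3.7 + 10.2 + 8.3 + 4.7 + 2.4 + 3.5 + 4.6 + 8.2 + 6.1 + 8.1) / 11 = 61.2000 / 11 = 5.5636
UCL = X̄̄ + A₂·R̄ = 25.6000 + 0.729 × 5.5636 = 29.6559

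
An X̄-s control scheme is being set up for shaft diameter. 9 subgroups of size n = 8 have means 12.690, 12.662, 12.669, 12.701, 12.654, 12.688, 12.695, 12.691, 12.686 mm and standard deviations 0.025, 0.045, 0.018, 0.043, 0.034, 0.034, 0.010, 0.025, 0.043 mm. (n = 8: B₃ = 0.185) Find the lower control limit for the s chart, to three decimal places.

0.006

s̄ = (0.025 + 0.045 + 0.018 + 0.043 + 0.034 + 0.034 + 0.010 + 0.025 + 0.043) / 9 = 0.0308
LCL_s = B₃·s̄ = 0.185 × 0.0308 = 0.0057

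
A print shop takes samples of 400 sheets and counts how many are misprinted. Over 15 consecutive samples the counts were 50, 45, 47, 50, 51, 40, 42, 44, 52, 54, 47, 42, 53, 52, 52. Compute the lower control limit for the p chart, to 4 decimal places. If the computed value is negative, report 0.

p̄ = Σdᵢ / (k·n) = 721 / (15 × 400) = 0.12017
LCL = p̄ − 3·√(p̄(1−p̄)/n) = 0.12017 − 3 × 0.01626 = 0.07139

0.0714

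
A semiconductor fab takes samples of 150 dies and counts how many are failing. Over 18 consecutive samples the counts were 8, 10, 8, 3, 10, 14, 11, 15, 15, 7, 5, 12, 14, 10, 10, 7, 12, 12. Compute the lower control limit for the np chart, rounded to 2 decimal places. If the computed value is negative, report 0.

0.93

p̄ = Σdᵢ / (k·n) = 183 / (18 × 150) = 0.06778
LCL = np̄ − 3·√(np̄(1−p̄)) = 10.1667 − 3 × 3.0786 = 0.9310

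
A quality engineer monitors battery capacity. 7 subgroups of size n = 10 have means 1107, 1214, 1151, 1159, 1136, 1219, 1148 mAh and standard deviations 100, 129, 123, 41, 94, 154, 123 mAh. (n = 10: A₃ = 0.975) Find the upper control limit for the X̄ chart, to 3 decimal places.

X̄̄ = (1107 + 1214 + 1151 + 1159 + 1136 + 1219 + 1148) / 7 = 1162.0000
s̄ = (100 + 129 + 123 + 41 + 94 + 154 + 123) / 7 = 109.1429
UCL = X̄̄ + A₃·s̄ = 1162.0000 + 0.975 × 109.1429 = 1268.4143

1268.414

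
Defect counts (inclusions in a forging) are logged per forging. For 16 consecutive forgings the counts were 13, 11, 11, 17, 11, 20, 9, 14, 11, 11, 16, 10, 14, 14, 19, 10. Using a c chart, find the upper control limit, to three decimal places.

c̄ = (13 + 11 + 11 + 17 + 11 + 20 + 9 + 14 + 11 + 11 + 16 + 10 + 14 + 14 + 19 + 10) / 16 = 211 / 16 = 13.1875
UCL = c̄ + 3√c̄ = 13.1875 + 3 × √13.1875 = 13.1875 + 3 × 3.6315 = 24.0819

24.082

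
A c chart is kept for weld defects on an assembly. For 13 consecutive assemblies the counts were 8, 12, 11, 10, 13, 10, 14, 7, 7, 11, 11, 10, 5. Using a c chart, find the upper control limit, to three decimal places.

19.373

c̄ = (8 + 12 + 11 + 10 + 13 + 10 + 14 + 7 + 7 + 11 + 11 + 10 + 5) / 13 = 129 / 13 = 9.9231
UCL = c̄ + 3√c̄ = 9.9231 + 3 × √9.9231 = 9.9231 + 3 × 3.1501 = 19.3734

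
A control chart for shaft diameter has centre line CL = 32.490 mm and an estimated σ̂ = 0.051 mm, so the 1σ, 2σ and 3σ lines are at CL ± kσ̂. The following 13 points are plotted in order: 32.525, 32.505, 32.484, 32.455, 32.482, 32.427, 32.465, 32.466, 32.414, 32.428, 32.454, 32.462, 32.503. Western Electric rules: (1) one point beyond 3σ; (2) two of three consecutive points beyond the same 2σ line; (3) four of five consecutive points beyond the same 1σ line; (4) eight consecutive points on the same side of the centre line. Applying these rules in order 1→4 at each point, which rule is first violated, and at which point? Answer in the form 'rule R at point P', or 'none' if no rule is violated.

rule 4 at point 10

Zone of each point (C = within 1σ̂, B = 1σ̂–2σ̂, A = 2σ̂–3σ̂, * = beyond 3σ̂; sign = side of CL): 1:+C, 2:+C, 3:-C, 4:-C, 5:-C, 6:-B, 7:-C, 8:-C, 9:-B, 10:-B, 11:-C, 12:-C, 13:+C
Rule 4 (eight consecutive points on the same side of the centre line) is satisfied at point 10.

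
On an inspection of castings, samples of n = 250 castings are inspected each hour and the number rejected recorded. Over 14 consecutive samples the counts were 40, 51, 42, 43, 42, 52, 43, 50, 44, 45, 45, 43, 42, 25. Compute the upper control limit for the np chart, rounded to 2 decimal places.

61.32

p̄ = Σdᵢ / (k·n) = 607 / (14 × 250) = 0.17343
UCL = np̄ + 3·√(np̄(1−p̄)) = 43.3571 + 3 × √(43.3571×0.82657) = 43.3571 + 3 × 5.9865 = 61.3165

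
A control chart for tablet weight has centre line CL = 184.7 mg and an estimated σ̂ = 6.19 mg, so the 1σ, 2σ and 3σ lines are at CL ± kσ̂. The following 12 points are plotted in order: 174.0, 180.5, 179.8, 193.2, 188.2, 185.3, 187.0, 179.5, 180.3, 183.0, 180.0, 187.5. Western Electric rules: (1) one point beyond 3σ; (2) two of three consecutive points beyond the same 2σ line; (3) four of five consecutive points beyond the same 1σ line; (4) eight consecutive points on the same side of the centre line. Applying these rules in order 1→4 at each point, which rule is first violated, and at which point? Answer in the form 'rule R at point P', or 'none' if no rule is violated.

none

Zone of each point (C = within 1σ̂, B = 1σ̂–2σ̂, A = 2σ̂–3σ̂, * = beyond 3σ̂; sign = side of CL): 1:-B, 2:-C, 3:-C, 4:+B, 5:+C, 6:+C, 7:+C, 8:-C, 9:-C, 10:-C, 11:-C, 12:+C
No rule fires across all 12 points.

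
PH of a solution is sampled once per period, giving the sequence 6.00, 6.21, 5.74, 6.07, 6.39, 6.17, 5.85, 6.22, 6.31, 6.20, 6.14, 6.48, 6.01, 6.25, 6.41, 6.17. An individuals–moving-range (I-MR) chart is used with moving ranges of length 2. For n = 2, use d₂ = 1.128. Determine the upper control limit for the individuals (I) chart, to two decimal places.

X̄ = (6.00 + 6.21 + 5.74 + 6.07 + 6.39 + 6.17 + 5.85 + 6.22 + 6.31 + 6.20 + 6.14 + 6.48 + 6.01 + 6.25 + 6.41 + 6.17) / 16 = 6.1638
Moving ranges: 0.21, 0.47, 0.33, 0.32, 0.22, 0.32, 0.37, 0.09, 0.11, 0.06, 0.34, 0.47, 0.24, 0.16, 0.24; M̄R̄ = 3.9500 / 15 = 0.2633
UCL = X̄ + 3·M̄R̄/d₂ = 6.1638 + 3 × 0.2633 / 1.128 = 6.8641

6.86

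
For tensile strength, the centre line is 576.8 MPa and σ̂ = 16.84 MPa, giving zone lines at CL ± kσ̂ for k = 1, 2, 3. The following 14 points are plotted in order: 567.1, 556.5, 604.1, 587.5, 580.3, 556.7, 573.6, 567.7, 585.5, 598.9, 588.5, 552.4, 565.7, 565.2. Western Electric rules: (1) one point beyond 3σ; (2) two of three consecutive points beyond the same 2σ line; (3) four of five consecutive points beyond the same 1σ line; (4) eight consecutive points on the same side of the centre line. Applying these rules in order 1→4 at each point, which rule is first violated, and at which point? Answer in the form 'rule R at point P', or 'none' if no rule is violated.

Zone of each point (C = within 1σ̂, B = 1σ̂–2σ̂, A = 2σ̂–3σ̂, * = beyond 3σ̂; sign = side of CL): 1:-C, 2:-B, 3:+B, 4:+C, 5:+C, 6:-B, 7:-C, 8:-C, 9:+C, 10:+B, 11:+C, 12:-B, 13:-C, 14:-C
No rule fires across all 14 points.

none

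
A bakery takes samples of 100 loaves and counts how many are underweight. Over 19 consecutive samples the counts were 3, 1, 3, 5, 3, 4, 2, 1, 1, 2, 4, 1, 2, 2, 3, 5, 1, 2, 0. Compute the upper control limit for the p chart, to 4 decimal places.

p̄ = Σdᵢ / (k·n) = 45 / (19 × 100) = 0.02368
UCL = p̄ + 3·√(p̄(1−p̄)/n) = 0.02368 + 3 × √(0.02368×0.97632/100) = 0.02368 + 3 × 0.01521 = 0.06930

0.0693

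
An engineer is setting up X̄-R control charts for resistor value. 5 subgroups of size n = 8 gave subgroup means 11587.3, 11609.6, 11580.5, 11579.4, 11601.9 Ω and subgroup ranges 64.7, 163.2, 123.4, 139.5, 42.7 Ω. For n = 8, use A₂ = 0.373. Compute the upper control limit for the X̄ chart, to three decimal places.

11631.539

X̄̄ = (11587.3 + 11609.6 + 11580.5 + 11579.4 + 11601.9) / 5 = 57958.7000 / 5 = 11591.7400
R̄ = (64.7 + 163.2 + 123.4 + 139.5 + 42.7) / 5 = 533.5000 / 5 = 106.7000
UCL = X̄̄ + A₂·R̄ = 11591.7400 + 0.373 × 106.7000 = 11631.5391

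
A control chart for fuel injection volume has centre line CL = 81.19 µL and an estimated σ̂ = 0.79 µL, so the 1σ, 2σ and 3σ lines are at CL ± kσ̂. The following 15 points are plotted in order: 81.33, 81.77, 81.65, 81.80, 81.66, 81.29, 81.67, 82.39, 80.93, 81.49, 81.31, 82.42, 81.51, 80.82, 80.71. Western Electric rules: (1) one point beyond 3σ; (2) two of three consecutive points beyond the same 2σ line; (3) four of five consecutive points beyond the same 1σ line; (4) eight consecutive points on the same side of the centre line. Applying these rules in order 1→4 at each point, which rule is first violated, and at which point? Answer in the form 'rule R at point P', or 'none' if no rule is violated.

Zone of each point (C = within 1σ̂, B = 1σ̂–2σ̂, A = 2σ̂–3σ̂, * = beyond 3σ̂; sign = side of CL): 1:+C, 2:+C, 3:+C, 4:+C, 5:+C, 6:+C, 7:+C, 8:+B, 9:-C, 10:+C, 11:+C, 12:+B, 13:+C, 14:-C, 15:-C
Rule 4 (eight consecutive points on the same side of the centre line) is satisfied at point 8.

rule 4 at point 8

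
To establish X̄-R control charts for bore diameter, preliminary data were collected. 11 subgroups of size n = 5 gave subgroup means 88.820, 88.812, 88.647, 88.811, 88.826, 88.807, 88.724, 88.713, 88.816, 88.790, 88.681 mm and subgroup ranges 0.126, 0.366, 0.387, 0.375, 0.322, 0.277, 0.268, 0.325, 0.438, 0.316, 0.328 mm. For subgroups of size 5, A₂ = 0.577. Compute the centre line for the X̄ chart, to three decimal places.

88.768

X̄̄ = (88.820 + 88.812 + 88.647 + 88.811 + 88.826 + 88.807 + 88.724 + 88.713 + 88.816 + 88.790 + 88.681) / 11 = 976.4470 / 11 = 88.7679
CL = X̄̄ = 88.7679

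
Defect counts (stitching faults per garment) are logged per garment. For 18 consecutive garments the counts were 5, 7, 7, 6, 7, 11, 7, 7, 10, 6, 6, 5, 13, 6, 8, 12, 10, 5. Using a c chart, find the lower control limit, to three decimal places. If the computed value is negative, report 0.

c̄ = (5 + 7 + 7 + 6 + 7 + 11 + 7 + 7 + 10 + 6 + 6 + 5 + 13 + 6 + 8 + 12 + 10 + 5) / 18 = 138 / 18 = 7.6667
LCL = c̄ − 3√c̄ = 7.6667 − 3 × 2.7689 = -0.6400 → 0 (cannot be negative)

0.000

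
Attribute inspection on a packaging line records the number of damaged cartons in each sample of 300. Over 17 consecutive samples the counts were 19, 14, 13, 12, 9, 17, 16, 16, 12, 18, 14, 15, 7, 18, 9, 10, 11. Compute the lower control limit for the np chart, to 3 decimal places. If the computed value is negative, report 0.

2.746

p̄ = Σdᵢ / (k·n) = 230 / (17 × 300) = 0.04510
LCL = np̄ − 3·√(np̄(1−p̄)) = 13.5294 − 3 × 3.5943 = 2.7464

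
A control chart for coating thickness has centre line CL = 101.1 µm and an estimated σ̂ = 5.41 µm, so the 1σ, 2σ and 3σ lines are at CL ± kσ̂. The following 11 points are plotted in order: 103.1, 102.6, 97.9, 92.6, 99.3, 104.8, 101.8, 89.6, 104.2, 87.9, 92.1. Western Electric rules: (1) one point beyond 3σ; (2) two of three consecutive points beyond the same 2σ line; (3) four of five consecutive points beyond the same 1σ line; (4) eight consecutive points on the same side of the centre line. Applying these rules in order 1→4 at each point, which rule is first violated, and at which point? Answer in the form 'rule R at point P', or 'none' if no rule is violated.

Zone of each point (C = within 1σ̂, B = 1σ̂–2σ̂, A = 2σ̂–3σ̂, * = beyond 3σ̂; sign = side of CL): 1:+C, 2:+C, 3:-C, 4:-B, 5:-C, 6:+C, 7:+C, 8:-A, 9:+C, 10:-A, 11:-B
Rule 2 (two of three consecutive points beyond the same 2σ limit) is satisfied at point 10.

rule 2 at point 10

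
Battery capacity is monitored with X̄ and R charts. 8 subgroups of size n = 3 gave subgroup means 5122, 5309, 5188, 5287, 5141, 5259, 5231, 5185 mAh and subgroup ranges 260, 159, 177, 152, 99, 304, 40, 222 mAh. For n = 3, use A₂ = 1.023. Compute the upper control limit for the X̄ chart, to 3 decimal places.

5395.937

X̄̄ = (5122 + 5309 + 5188 + 5287 + 5141 + 5259 + 5231 + 5185) / 8 = 41722.0000 / 8 = 5215.2500
R̄ = (260 + 159 + 177 + 152 + 99 + 304 + 40 + 222) / 8 = 1413.0000 / 8 = 176.6250
UCL = X̄̄ + A₂·R̄ = 5215.2500 + 1.023 × 176.6250 = 5395.9374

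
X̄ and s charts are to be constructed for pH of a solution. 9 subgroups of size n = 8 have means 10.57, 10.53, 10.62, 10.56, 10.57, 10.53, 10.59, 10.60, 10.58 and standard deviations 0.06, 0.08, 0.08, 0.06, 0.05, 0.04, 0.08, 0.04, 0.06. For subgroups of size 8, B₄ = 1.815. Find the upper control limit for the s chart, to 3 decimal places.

0.111

s̄ = (0.06 + 0.08 + 0.08 + 0.06 + 0.05 + 0.04 + 0.08 + 0.04 + 0.06) / 9 = 0.0611
UCL_s = B₄·s̄ = 1.815 × 0.0611 = 0.1109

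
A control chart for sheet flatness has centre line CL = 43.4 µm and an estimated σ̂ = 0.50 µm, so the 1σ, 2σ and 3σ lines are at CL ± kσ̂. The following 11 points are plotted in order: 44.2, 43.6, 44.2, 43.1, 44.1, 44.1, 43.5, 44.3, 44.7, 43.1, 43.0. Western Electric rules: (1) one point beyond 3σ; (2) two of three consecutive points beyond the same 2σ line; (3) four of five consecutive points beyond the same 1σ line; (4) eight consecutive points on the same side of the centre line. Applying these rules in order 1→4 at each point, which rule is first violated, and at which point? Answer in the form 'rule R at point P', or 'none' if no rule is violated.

Zone of each point (C = within 1σ̂, B = 1σ̂–2σ̂, A = 2σ̂–3σ̂, * = beyond 3σ̂; sign = side of CL): 1:+B, 2:+C, 3:+B, 4:-C, 5:+B, 6:+B, 7:+C, 8:+B, 9:+A, 10:-C, 11:-C
Rule 3 (four of five consecutive points beyond the same 1σ limit) is satisfied at point 9.

rule 3 at point 9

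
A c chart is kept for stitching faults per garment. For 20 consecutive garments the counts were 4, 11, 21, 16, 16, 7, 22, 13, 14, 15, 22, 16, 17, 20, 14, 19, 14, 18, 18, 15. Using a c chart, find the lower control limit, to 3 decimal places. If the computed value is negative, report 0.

c̄ = (4 + 11 + 21 + 16 + 16 + 7 + 22 + 13 + 14 + 15 + 22 + 16 + 17 + 20 + 14 + 19 + 14 + 18 + 18 + 15) / 20 = 312 / 20 = 15.6000
LCL = c̄ − 3√c̄ = 15.6000 − 3 × 3.9497 = 3.7509

3.751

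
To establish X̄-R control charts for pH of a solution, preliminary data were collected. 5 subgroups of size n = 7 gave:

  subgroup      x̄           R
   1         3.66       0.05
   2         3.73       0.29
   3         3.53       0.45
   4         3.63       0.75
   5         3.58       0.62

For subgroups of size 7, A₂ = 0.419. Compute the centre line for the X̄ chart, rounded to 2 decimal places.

3.63

X̄̄ = (3.66 + 3.73 + 3.53 + 3.63 + 3.58) / 5 = 18.1300 / 5 = 3.6260
CL = X̄̄ = 3.6260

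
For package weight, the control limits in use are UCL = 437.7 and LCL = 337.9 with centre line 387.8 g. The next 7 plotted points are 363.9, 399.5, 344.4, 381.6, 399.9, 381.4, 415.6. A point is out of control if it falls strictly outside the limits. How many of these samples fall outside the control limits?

All 7 points lie within [337.9, 437.7].

0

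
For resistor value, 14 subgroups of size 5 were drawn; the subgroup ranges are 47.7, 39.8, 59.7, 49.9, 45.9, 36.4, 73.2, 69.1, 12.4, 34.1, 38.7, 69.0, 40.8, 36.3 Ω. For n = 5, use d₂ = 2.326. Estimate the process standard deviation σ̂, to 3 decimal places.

20.053

R̄ = (47.7 + 39.8 + 59.7 + 49.9 + 45.9 + 36.4 + 73.2 + 69.1 + 12.4 + 34.1 + 38.7 + 69.0 + 40.8 + 36.3) / 14 = 46.6429
σ̂ = R̄ / d₂ = 46.6429 / 2.326 = 20.0528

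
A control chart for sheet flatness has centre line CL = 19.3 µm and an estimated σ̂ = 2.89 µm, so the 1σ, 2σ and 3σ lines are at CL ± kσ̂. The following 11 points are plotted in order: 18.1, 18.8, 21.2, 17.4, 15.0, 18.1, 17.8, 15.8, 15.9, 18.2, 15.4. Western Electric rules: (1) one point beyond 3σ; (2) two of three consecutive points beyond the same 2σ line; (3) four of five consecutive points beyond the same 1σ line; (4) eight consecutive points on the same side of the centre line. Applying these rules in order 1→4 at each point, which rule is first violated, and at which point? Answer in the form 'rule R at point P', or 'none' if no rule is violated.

rule 4 at point 11

Zone of each point (C = within 1σ̂, B = 1σ̂–2σ̂, A = 2σ̂–3σ̂, * = beyond 3σ̂; sign = side of CL): 1:-C, 2:-C, 3:+C, 4:-C, 5:-B, 6:-C, 7:-C, 8:-B, 9:-B, 10:-C, 11:-B
Rule 4 (eight consecutive points on the same side of the centre line) is satisfied at point 11.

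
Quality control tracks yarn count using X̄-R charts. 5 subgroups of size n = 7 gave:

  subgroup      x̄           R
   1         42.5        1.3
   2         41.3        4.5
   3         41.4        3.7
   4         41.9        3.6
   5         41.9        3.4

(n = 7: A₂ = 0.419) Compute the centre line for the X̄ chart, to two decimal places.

X̄̄ = (42.5 + 41.3 + 41.4 + 41.9 + 41.9) / 5 = 209.0000 / 5 = 41.8000
CL = X̄̄ = 41.8000

41.80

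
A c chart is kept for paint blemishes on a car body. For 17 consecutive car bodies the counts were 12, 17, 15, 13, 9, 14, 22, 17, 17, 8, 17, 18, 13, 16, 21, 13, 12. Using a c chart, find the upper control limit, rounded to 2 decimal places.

c̄ = (12 + 17 + 15 + 13 + 9 + 14 + 22 + 17 + 17 + 8 + 17 + 18 + 13 + 16 + 21 + 13 + 12) / 17 = 254 / 17 = 14.9412
UCL = c̄ + 3√c̄ = 14.9412 + 3 × √14.9412 = 14.9412 + 3 × 3.8654 = 26.5373

26.54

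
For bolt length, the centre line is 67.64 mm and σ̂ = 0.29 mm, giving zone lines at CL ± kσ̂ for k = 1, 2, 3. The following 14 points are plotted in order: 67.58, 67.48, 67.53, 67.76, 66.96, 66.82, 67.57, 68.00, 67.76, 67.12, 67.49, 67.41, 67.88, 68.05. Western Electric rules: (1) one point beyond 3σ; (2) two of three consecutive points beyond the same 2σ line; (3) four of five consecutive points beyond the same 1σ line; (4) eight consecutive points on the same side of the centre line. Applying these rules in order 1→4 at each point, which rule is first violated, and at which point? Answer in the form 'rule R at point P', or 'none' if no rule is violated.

Zone of each point (C = within 1σ̂, B = 1σ̂–2σ̂, A = 2σ̂–3σ̂, * = beyond 3σ̂; sign = side of CL): 1:-C, 2:-C, 3:-C, 4:+C, 5:-A, 6:-A, 7:-C, 8:+B, 9:+C, 10:-B, 11:-C, 12:-C, 13:+C, 14:+B
Rule 2 (two of three consecutive points beyond the same 2σ limit) is satisfied at point 6.

rule 2 at point 6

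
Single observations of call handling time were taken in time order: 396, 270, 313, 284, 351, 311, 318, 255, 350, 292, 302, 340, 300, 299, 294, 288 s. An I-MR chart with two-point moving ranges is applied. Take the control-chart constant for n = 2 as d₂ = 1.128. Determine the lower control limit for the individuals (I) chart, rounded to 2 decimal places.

198.84

X̄ = (396 + 270 + 313 + 284 + 351 + 311 + 318 + 255 + 350 + 292 + 302 + 340 + 300 + 299 + 294 + 288) / 16 = 310.1875
Moving ranges: 126, 43, 29, 67, 40, 7, 63, 95, 58, 10, 38, 40, 1, 5, 6; M̄R̄ = 628.0000 / 15 = 41.8667
LCL = X̄ − 3·M̄R̄/d₂ = 310.1875 − 3 × 41.8667 / 1.128 = 198.8400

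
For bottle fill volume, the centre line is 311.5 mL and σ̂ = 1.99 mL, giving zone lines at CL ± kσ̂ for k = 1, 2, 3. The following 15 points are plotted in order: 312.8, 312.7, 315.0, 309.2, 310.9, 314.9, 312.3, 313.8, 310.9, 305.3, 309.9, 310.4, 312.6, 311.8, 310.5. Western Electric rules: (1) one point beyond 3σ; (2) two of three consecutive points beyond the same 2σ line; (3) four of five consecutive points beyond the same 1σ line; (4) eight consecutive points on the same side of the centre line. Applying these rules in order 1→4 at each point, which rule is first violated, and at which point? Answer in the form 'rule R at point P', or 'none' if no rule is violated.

Zone of each point (C = within 1σ̂, B = 1σ̂–2σ̂, A = 2σ̂–3σ̂, * = beyond 3σ̂; sign = side of CL): 1:+C, 2:+C, 3:+B, 4:-B, 5:-C, 6:+B, 7:+C, 8:+B, 9:-C, 10:-*, 11:-C, 12:-C, 13:+C, 14:+C, 15:-C
Rule 1 (one point beyond the 3σ limits) is satisfied at point 10.

rule 1 at point 10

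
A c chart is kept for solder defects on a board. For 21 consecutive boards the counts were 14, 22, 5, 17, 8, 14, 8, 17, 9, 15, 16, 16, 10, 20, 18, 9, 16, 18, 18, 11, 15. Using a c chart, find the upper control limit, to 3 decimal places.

25.358

c̄ = (14 + 22 + 5 + 17 + 8 + 14 + 8 + 17 + 9 + 15 + 16 + 16 + 10 + 20 + 18 + 9 + 16 + 18 + 18 + 11 + 15) / 21 = 296 / 21 = 14.0952
UCL = c̄ + 3√c̄ = 14.0952 + 3 × √14.0952 = 14.0952 + 3 × 3.7544 = 25.3583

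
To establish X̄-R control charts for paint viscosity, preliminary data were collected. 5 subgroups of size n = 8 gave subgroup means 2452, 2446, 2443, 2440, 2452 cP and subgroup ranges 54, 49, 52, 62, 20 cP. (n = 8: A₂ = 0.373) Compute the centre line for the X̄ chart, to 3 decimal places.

X̄̄ = (2452 + 2446 + 2443 + 2440 + 2452) / 5 = 12233.0000 / 5 = 2446.6000
CL = X̄̄ = 2446.6000

2446.600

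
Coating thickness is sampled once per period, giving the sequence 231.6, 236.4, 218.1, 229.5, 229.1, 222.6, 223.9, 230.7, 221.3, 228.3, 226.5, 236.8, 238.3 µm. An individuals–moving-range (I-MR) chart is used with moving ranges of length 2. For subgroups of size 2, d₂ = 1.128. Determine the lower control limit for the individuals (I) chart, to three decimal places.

X̄ = (231.6 + 236.4 + 218.1 + 229.5 + 229.1 + 222.6 + 223.9 + 230.7 + 221.3 + 228.3 + 226.5 + 236.8 + 238.3) / 13 = 228.7000
Moving ranges: 4.8, 18.3, 11.4, 0.4, 6.5, 1.3, 6.8, 9.4, 7.0, 1.8, 10.3, 1.5; M̄R̄ = 79.5000 / 12 = 6.6250
LCL = X̄ − 3·M̄R̄/d₂ = 228.7000 − 3 × 6.6250 / 1.128 = 211.0803

211.080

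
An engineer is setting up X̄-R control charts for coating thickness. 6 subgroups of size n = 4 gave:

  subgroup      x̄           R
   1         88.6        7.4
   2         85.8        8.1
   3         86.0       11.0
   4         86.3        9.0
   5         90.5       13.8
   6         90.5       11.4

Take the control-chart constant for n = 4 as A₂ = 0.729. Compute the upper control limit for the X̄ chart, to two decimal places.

95.33

X̄̄ = (88.6 + 85.8 + 86.0 + 86.3 + 90.5 + 90.5) / 6 = 527.7000 / 6 = 87.9500
R̄ = (7.4 + 8.1 + 11.0 + 9.0 + 13.8 + 11.4) / 6 = 60.7000 / 6 = 10.1167
UCL = X̄̄ + A₂·R̄ = 87.9500 + 0.729 × 10.1167 = 95.3251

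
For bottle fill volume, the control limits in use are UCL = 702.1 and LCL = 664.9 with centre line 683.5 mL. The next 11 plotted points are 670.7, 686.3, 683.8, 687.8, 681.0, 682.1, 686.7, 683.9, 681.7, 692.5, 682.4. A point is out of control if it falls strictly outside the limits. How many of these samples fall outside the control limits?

0

All 11 points lie within [664.9, 702.1].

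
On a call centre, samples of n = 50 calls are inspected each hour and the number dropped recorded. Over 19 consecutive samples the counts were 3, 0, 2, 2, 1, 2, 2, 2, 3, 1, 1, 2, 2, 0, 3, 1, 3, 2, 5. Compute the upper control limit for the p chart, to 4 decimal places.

p̄ = Σdᵢ / (k·n) = 37 / (19 × 50) = 0.03895
UCL = p̄ + 3·√(p̄(1−p̄)/n) = 0.03895 + 3 × √(0.03895×0.96105/50) = 0.03895 + 3 × 0.02736 = 0.12103

0.1210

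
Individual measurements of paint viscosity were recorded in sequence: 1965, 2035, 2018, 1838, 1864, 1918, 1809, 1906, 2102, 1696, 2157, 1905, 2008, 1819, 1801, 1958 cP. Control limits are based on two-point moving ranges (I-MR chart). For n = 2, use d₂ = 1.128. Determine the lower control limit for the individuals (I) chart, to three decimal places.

X̄ = (1965 + 2035 + 2018 + 1838 + 1864 + 1918 + 1809 + 1906 + 2102 + 1696 + 2157 + 1905 + 2008 + 1819 + 1801 + 1958) / 16 = 1924.9375
Moving ranges: 70, 17, 180, 26, 54, 109, 97, 196, 406, 461, 252, 103, 189, 18, 157; M̄R̄ = 2335.0000 / 15 = 155.6667
LCL = X̄ − 3·M̄R̄/d₂ = 1924.9375 − 3 × 155.6667 / 1.128 = 1510.9304

1510.930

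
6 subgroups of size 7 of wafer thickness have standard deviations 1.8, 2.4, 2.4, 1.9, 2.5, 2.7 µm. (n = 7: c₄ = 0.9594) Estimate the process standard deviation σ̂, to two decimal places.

2.38

s̄ = (1.8 + 2.4 + 2.4 + 1.9 + 2.5 + 2.7) / 6 = 2.2833
σ̂ = s̄ / c₄ = 2.2833 / 0.9594 = 2.3800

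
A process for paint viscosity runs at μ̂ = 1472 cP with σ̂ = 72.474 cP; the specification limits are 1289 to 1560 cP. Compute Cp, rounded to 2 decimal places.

Cp = (USL − LSL) / (6σ̂) = (1560 − 1289) / (6 × 72.474) = 271.0000 / 434.8440 = 0.6232

0.62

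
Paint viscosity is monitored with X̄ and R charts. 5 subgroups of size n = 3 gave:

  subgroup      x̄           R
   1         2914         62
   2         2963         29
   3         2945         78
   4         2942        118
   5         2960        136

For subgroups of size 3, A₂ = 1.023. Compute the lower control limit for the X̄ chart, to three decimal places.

2858.254

X̄̄ = (2914 + 2963 + 2945 + 2942 + 2960) / 5 = 14724.0000 / 5 = 2944.8000
R̄ = (62 + 29 + 78 + 118 + 136) / 5 = 423.0000 / 5 = 84.6000
LCL = X̄̄ − A₂·R̄ = 2944.8000 − 1.023 × 84.6000 = 2858.2542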